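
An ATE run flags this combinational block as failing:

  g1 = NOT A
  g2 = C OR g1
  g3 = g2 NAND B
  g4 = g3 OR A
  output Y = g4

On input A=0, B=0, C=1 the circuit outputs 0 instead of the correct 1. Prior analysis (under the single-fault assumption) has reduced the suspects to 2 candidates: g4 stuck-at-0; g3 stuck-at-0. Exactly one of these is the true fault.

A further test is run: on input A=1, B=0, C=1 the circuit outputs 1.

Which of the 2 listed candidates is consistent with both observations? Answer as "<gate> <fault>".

Evaluate each candidate on input A=1, B=0, C=1:
  g4 stuck-at-0: g1=0, g2=1, g3=1, g4=0 [stuck-at-0] → 0 — eliminated
  g3 stuck-at-0: g1=0, g2=1, g3=0 [stuck-at-0], g4=1 → 1 — matches
Only g3 stuck-at-0 reproduces the observed 1.

g3 stuck-at-0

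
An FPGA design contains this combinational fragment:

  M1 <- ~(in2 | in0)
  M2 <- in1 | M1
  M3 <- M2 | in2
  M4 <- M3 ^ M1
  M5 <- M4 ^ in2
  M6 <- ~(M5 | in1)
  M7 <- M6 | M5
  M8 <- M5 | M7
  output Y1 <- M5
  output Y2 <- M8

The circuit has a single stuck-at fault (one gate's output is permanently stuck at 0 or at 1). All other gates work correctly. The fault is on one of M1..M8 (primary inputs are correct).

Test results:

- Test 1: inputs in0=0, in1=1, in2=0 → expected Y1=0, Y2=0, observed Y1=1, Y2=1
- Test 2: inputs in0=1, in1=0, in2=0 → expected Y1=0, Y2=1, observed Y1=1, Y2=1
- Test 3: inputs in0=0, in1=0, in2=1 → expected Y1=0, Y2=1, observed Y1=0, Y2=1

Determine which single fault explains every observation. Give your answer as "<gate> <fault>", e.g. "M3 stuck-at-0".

M4 stuck-at-1

Fault-free values for test 1 (in0=0, in1=1, in2=0): M1=1, M2=1, M3=1, M4=0, M5=0, M6=0, M7=0, M8=0, giving Y1=0, Y2=0. Observed Y1=1, Y2=1.
Test 1: faults giving observed Y1=1, Y2=1 are {M1 stuck-at-0, M2 stuck-at-0, M3 stuck-at-0, M4 stuck-at-1, M5 stuck-at-1}.
Test 2 (in0=1, in1=0, in2=0): fault-free M1=0, M2=0, M3=0, M4=0, M5=0, M6=1, M7=1, M8=1 → Y1=0, Y2=1; observed Y1=1, Y2=1. Eliminates M1 stuck-at-0, M2 stuck-at-0, M3 stuck-at-0.
Test 3 (in0=0, in1=0, in2=1): fault-free M1=0, M2=0, M3=1, M4=1, M5=0, M6=1, M7=1, M8=1 → Y1=0, Y2=1; observed Y1=0, Y2=1. Eliminates M5 stuck-at-1.
Only M4 stuck-at-1 is consistent with every test.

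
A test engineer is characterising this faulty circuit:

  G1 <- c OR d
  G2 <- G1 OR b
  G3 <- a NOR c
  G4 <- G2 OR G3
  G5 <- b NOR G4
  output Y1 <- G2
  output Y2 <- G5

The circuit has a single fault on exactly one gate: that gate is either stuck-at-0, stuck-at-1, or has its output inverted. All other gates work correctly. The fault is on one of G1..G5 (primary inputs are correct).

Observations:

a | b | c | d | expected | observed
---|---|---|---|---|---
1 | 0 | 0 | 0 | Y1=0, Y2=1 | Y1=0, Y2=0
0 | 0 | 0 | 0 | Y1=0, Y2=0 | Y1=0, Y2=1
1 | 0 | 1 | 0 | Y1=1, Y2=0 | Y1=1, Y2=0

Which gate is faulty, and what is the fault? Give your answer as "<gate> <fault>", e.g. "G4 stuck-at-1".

G3 inverted output

Fault-free values for test 1 (a=1, b=0, c=0, d=0): G1=0, G2=0, G3=0, G4=0, G5=1, giving Y1=0, Y2=1. Observed Y1=0, Y2=0.
Test 1: faults giving observed Y1=0, Y2=0 are {G3 stuck-at-1, G3 inverted output, G4 stuck-at-1, G4 inverted output, G5 stuck-at-0, G5 inverted output}.
Test 2 (a=0, b=0, c=0, d=0): fault-free G1=0, G2=0, G3=1, G4=1, G5=0 → Y1=0, Y2=0; observed Y1=0, Y2=1. Eliminates G3 stuck-at-1, G4 stuck-at-1, G5 stuck-at-0.
Test 3 (a=1, b=0, c=1, d=0): fault-free G1=1, G2=1, G3=0, G4=1, G5=0 → Y1=1, Y2=0; observed Y1=1, Y2=0. Eliminates G4 inverted output, G5 inverted output.
Only G3 inverted output is consistent with every test.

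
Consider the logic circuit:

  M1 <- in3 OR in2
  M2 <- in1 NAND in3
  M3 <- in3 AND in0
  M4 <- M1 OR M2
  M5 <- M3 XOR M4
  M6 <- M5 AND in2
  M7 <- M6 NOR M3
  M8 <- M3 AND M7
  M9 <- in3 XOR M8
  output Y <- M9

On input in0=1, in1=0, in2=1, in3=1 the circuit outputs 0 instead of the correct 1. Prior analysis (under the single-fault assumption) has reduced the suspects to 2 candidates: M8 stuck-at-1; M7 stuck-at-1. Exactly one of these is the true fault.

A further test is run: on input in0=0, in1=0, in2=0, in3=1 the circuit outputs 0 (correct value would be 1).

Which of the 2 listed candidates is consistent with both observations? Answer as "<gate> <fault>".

M8 stuck-at-1

Evaluate each candidate on input in0=0, in1=0, in2=0, in3=1:
  M8 stuck-at-1: M1=1, M2=1, M3=0, M4=1, M5=1, M6=0, M7=1, M8=1 [stuck-at-1], M9=0 → 0 — matches
  M7 stuck-at-1: M1=1, M2=1, M3=0, M4=1, M5=1, M6=0, M7=1 [stuck-at-1], M8=0, M9=1 → 1 — eliminated
Only M8 stuck-at-1 reproduces the observed 0.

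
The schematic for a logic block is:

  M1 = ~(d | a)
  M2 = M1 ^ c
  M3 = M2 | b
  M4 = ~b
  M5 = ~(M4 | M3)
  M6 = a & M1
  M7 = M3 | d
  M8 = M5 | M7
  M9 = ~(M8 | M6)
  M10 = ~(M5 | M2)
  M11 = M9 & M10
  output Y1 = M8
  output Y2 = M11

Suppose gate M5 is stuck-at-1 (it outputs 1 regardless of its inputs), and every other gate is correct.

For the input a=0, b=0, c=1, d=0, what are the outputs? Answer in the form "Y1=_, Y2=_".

Propagate with M5 forced: M1=1, M2=0, M3=0, M4=1, M5=1 [stuck-at-1], M6=0, M7=0, M8=1, M9=0, M10=0, M11=0.
So the outputs are Y1=1, Y2=0. (Without the fault they would be Y1=0, Y2=1.)

Y1=1, Y2=0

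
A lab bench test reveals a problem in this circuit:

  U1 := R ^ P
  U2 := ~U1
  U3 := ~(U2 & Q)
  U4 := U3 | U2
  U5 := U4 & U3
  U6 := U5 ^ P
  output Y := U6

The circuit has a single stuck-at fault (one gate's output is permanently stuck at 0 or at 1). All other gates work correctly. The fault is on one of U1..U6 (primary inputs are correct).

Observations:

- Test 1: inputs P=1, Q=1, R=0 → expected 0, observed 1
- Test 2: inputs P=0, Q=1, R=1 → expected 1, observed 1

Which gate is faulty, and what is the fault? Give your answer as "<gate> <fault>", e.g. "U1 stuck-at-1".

U6 stuck-at-1

Fault-free values for test 1 (P=1, Q=1, R=0): U1=1, U2=0, U3=1, U4=1, U5=1, U6=0, giving Y=0. Observed 1.
Test 1: faults giving observed 1 are {U1 stuck-at-0, U2 stuck-at-1, U3 stuck-at-0, U4 stuck-at-0, U5 stuck-at-0, U6 stuck-at-1}.
Test 2 (P=0, Q=1, R=1): fault-free U1=1, U2=0, U3=1, U4=1, U5=1, U6=1 → 1; observed 1. Eliminates U1 stuck-at-0, U2 stuck-at-1, U3 stuck-at-0, U4 stuck-at-0, U5 stuck-at-0.
Only U6 stuck-at-1 is consistent with every test.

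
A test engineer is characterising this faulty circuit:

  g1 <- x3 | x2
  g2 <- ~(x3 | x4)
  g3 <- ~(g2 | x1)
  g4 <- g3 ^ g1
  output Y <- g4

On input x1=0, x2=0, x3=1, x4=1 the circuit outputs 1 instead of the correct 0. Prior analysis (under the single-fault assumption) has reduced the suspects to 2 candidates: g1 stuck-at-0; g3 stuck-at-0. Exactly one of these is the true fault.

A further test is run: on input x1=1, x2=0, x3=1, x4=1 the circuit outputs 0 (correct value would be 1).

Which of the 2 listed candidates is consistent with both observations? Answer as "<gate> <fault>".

g1 stuck-at-0

Evaluate each candidate on input x1=1, x2=0, x3=1, x4=1:
  g1 stuck-at-0: g1=0 [stuck-at-0], g2=0, g3=0, g4=0 → 0 — matches
  g3 stuck-at-0: g1=1, g2=0, g3=0 [stuck-at-0], g4=1 → 1 — eliminated
Only g1 stuck-at-0 reproduces the observed 0.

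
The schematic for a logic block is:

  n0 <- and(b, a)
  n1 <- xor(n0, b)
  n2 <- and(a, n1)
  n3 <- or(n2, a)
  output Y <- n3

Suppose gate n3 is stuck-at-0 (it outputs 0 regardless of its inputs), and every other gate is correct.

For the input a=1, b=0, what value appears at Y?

Propagate with n3 forced: n0=0, n1=0, n2=0, n3=0 [stuck-at-0].
So Y = 0. (Without the fault it would be 1.)

0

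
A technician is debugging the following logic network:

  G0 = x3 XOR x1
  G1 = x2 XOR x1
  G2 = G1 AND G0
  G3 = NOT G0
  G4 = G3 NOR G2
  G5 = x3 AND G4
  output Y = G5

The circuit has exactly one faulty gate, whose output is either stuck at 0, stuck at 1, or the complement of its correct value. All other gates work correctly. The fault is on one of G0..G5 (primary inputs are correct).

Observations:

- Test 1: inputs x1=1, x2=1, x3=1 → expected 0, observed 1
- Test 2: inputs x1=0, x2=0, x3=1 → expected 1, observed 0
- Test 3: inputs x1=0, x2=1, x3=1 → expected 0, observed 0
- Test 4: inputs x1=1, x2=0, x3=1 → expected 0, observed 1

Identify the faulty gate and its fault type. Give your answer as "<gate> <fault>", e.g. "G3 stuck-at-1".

G3 inverted output

Fault-free values for test 1 (x1=1, x2=1, x3=1): G0=0, G1=0, G2=0, G3=1, G4=0, G5=0, giving Y=0. Observed 1.
Test 1: faults giving observed 1 are {G0 stuck-at-1, G0 inverted output, G3 stuck-at-0, G3 inverted output, G4 stuck-at-1, G4 inverted output, G5 stuck-at-1, G5 inverted output}.
Test 2 (x1=0, x2=0, x3=1): fault-free G0=1, G1=0, G2=0, G3=0, G4=1, G5=1 → 1; observed 0. Eliminates G0 stuck-at-1, G3 stuck-at-0, G4 stuck-at-1, G5 stuck-at-1.
Test 3 (x1=0, x2=1, x3=1): fault-free G0=1, G1=1, G2=1, G3=0, G4=0, G5=0 → 0; observed 0. Eliminates G4 inverted output, G5 inverted output.
Test 4 (x1=1, x2=0, x3=1): fault-free G0=0, G1=1, G2=0, G3=1, G4=0, G5=0 → 0; observed 1. Eliminates G0 inverted output.
Only G3 inverted output is consistent with every test.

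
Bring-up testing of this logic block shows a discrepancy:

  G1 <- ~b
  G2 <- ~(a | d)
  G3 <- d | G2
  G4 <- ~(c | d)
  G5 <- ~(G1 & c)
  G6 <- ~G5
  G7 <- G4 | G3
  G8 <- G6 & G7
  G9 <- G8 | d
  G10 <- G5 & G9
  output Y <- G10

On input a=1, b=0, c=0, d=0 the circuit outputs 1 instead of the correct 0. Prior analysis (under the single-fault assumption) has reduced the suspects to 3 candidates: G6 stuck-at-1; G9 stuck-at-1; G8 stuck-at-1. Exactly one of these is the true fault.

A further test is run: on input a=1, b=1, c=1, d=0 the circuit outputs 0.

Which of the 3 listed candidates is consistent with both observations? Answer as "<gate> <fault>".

Evaluate each candidate on input a=1, b=1, c=1, d=0:
  G6 stuck-at-1: G1=0, G2=0, G3=0, G4=0, G5=1, G6=1 [stuck-at-1], G7=0, G8=0, G9=0, G10=0 → 0 — matches
  G9 stuck-at-1: G1=0, G2=0, G3=0, G4=0, G5=1, G6=0, G7=0, G8=0, G9=1 [stuck-at-1], G10=1 → 1 — eliminated
  G8 stuck-at-1: G1=0, G2=0, G3=0, G4=0, G5=1, G6=0, G7=0, G8=1 [stuck-at-1], G9=1, G10=1 → 1 — eliminated
Only G6 stuck-at-1 reproduces the observed 0.

G6 stuck-at-1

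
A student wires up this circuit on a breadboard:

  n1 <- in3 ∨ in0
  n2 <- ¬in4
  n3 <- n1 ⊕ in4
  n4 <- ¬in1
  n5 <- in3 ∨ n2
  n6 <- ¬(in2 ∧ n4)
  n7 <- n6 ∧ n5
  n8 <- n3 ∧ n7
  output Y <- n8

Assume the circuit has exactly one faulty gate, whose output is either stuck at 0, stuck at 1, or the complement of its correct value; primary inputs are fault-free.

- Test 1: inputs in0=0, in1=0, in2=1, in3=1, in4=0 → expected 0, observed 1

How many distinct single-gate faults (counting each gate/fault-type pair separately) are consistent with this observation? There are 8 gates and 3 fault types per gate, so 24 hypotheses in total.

Fault-free: n1=1, n2=1, n3=1, n4=1, n5=1, n6=0, n7=0, n8=0 → 0. Observed 1.
  n1: none of the 3 fault types match ✗
  n2: none of the 3 fault types match ✗
  n3: none of the 3 fault types match ✗
  n4: stuck-at-0, inverted output ✓; others ✗
  n5: none of the 3 fault types match ✗
  n6: stuck-at-1, inverted output ✓; others ✗
  n7: stuck-at-1, inverted output ✓; others ✗
  n8: stuck-at-1, inverted output ✓; others ✗
Consistent faults: {n4 stuck-at-0, n4 inverted output, n6 stuck-at-1, n6 inverted output, n7 stuck-at-1, n7 inverted output, n8 stuck-at-1, n8 inverted output} — 8 in all.

8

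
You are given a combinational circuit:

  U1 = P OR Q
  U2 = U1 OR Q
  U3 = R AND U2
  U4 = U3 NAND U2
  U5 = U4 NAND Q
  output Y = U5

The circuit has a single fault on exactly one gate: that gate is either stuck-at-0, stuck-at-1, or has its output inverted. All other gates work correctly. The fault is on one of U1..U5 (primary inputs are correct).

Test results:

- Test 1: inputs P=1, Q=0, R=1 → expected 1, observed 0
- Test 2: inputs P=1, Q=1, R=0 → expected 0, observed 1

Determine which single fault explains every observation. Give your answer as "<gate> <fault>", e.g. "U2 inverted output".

U5 inverted output

Fault-free values for test 1 (P=1, Q=0, R=1): U1=1, U2=1, U3=1, U4=0, U5=1, giving Y=1. Observed 0.
Test 1: faults giving observed 0 are {U5 stuck-at-0, U5 inverted output}.
Test 2 (P=1, Q=1, R=0): fault-free U1=1, U2=1, U3=0, U4=1, U5=0 → 0; observed 1. Eliminates U5 stuck-at-0.
Only U5 inverted output is consistent with every test.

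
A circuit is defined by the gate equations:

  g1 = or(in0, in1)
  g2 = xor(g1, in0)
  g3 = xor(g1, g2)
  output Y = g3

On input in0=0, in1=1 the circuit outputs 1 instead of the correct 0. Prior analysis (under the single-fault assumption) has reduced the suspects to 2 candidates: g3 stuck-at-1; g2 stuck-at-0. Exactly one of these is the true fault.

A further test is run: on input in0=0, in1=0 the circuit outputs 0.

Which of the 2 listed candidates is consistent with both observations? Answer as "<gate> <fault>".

Evaluate each candidate on input in0=0, in1=0:
  g3 stuck-at-1: g1=0, g2=0, g3=1 [stuck-at-1] → 1 — eliminated
  g2 stuck-at-0: g1=0, g2=0 [stuck-at-0], g3=0 → 0 — matches
Only g2 stuck-at-0 reproduces the observed 0.

g2 stuck-at-0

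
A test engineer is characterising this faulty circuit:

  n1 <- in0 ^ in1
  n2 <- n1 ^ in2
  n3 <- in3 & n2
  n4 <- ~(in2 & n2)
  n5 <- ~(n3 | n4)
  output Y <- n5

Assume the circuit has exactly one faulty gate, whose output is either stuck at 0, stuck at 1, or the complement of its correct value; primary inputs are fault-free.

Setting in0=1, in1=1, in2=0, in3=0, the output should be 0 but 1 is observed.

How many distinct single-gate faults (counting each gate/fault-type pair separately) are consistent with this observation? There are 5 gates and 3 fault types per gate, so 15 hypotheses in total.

Fault-free: n1=0, n2=0, n3=0, n4=1, n5=0 → 0. Observed 1.
  n1: none of the 3 fault types match ✗
  n2: none of the 3 fault types match ✗
  n3: none of the 3 fault types match ✗
  n4: stuck-at-0, inverted output ✓; others ✗
  n5: stuck-at-1, inverted output ✓; others ✗
Consistent faults: {n4 stuck-at-0, n4 inverted output, n5 stuck-at-1, n5 inverted output} — 4 in all.

4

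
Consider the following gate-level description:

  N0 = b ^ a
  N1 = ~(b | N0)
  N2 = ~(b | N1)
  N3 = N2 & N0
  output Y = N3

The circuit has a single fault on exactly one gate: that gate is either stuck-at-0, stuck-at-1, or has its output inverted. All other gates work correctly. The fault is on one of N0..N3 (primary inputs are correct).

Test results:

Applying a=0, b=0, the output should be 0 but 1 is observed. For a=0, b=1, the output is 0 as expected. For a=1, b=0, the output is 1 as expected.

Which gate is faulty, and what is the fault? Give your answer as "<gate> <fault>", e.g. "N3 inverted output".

Fault-free values for test 1 (a=0, b=0): N0=0, N1=1, N2=0, N3=0, giving Y=0. Observed 1.
Test 1: faults giving observed 1 are {N0 stuck-at-1, N0 inverted output, N3 stuck-at-1, N3 inverted output}.
Test 2 (a=0, b=1): fault-free N0=1, N1=0, N2=0, N3=0 → 0; observed 0. Eliminates N3 stuck-at-1, N3 inverted output.
Test 3 (a=1, b=0): fault-free N0=1, N1=0, N2=1, N3=1 → 1; observed 1. Eliminates N0 inverted output.
Only N0 stuck-at-1 is consistent with every test.

N0 stuck-at-1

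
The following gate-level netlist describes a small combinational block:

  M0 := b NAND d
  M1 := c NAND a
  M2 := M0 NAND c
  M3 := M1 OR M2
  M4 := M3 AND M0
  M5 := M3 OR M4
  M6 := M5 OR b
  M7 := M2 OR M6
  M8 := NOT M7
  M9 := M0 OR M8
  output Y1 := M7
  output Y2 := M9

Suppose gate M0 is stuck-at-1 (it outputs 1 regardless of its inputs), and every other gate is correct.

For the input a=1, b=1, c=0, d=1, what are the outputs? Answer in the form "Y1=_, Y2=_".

Y1=1, Y2=1

Propagate with M0 forced: M0=1 [stuck-at-1], M1=1, M2=1, M3=1, M4=1, M5=1, M6=1, M7=1, M8=0, M9=1.
So the outputs are Y1=1, Y2=1. (Without the fault they would be Y1=1, Y2=0.)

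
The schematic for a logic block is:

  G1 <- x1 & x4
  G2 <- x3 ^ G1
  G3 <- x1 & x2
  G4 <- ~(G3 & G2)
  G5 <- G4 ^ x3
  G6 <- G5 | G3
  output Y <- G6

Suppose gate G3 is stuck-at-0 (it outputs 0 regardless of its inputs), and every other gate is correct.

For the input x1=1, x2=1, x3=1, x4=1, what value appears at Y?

Propagate with G3 forced: G1=1, G2=0, G3=0 [stuck-at-0], G4=1, G5=0, G6=0.
So Y = 0. (Without the fault it would be 1.)

0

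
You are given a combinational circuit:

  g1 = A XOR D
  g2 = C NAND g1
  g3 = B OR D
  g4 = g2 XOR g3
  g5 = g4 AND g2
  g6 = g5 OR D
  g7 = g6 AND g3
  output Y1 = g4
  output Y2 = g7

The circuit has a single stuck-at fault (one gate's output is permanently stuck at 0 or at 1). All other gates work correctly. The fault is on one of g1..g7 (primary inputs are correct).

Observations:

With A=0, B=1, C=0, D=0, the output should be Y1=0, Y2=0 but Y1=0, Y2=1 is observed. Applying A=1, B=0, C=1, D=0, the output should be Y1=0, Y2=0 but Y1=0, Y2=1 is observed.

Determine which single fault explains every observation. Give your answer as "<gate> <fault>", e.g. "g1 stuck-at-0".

Fault-free values for test 1 (A=0, B=1, C=0, D=0): g1=0, g2=1, g3=1, g4=0, g5=0, g6=0, g7=0, giving Y1=0, Y2=0. Observed Y1=0, Y2=1.
Test 1: faults giving observed Y1=0, Y2=1 are {g5 stuck-at-1, g6 stuck-at-1, g7 stuck-at-1}.
Test 2 (A=1, B=0, C=1, D=0): fault-free g1=1, g2=0, g3=0, g4=0, g5=0, g6=0, g7=0 → Y1=0, Y2=0; observed Y1=0, Y2=1. Eliminates g5 stuck-at-1, g6 stuck-at-1.
Only g7 stuck-at-1 is consistent with every test.

g7 stuck-at-1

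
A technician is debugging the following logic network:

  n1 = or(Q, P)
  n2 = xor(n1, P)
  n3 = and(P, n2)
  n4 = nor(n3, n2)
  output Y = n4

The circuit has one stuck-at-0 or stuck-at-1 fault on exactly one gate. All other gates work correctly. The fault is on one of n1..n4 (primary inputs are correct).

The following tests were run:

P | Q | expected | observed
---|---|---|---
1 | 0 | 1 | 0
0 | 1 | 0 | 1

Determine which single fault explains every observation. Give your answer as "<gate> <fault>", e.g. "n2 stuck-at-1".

Fault-free values for test 1 (P=1, Q=0): n1=1, n2=0, n3=0, n4=1, giving Y=1. Observed 0.
Test 1: faults giving observed 0 are {n1 stuck-at-0, n2 stuck-at-1, n3 stuck-at-1, n4 stuck-at-0}.
Test 2 (P=0, Q=1): fault-free n1=1, n2=1, n3=0, n4=0 → 0; observed 1. Eliminates n2 stuck-at-1, n3 stuck-at-1, n4 stuck-at-0.
Only n1 stuck-at-0 is consistent with every test.

n1 stuck-at-0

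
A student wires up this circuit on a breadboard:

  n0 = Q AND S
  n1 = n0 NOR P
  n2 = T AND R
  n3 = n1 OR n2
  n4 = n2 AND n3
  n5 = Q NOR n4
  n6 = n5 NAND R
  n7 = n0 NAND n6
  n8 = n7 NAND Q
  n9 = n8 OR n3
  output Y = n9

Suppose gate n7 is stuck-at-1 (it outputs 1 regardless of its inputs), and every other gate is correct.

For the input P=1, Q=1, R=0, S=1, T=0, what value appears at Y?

Propagate with n7 forced: n0=1, n1=0, n2=0, n3=0, n4=0, n5=0, n6=1, n7=1 [stuck-at-1], n8=0, n9=0.
So Y = 0. (Without the fault it would be 1.)

0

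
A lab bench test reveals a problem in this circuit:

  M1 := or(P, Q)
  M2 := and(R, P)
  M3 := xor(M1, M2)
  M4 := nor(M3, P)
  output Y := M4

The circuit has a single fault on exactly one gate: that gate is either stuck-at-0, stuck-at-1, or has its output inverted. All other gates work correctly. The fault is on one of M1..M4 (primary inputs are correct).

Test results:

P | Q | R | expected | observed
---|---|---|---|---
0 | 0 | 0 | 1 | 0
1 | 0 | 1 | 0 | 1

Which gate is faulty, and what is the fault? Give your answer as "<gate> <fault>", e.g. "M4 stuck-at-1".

M4 inverted output

Fault-free values for test 1 (P=0, Q=0, R=0): M1=0, M2=0, M3=0, M4=1, giving Y=1. Observed 0.
Test 1: faults giving observed 0 are {M1 stuck-at-1, M1 inverted output, M2 stuck-at-1, M2 inverted output, M3 stuck-at-1, M3 inverted output, M4 stuck-at-0, M4 inverted output}.
Test 2 (P=1, Q=0, R=1): fault-free M1=1, M2=1, M3=0, M4=0 → 0; observed 1. Eliminates M1 stuck-at-1, M1 inverted output, M2 stuck-at-1, M2 inverted output, M3 stuck-at-1, M3 inverted output, M4 stuck-at-0.
Only M4 inverted output is consistent with every test.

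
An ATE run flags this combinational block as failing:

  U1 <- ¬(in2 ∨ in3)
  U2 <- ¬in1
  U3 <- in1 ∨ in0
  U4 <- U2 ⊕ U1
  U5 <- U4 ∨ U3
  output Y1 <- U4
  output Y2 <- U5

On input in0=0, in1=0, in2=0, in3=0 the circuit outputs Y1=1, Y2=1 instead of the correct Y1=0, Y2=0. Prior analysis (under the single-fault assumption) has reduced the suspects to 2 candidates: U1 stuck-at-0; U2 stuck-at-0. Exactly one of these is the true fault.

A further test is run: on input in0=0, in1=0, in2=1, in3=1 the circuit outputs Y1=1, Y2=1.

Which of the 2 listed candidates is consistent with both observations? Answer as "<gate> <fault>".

U1 stuck-at-0

Evaluate each candidate on input in0=0, in1=0, in2=1, in3=1:
  U1 stuck-at-0: U1=0 [stuck-at-0], U2=1, U3=0, U4=1, U5=1 → Y1=1, Y2=1 — matches
  U2 stuck-at-0: U1=0, U2=0 [stuck-at-0], U3=0, U4=0, U5=0 → Y1=0, Y2=0 — eliminated
Only U1 stuck-at-0 reproduces the observed Y1=1, Y2=1.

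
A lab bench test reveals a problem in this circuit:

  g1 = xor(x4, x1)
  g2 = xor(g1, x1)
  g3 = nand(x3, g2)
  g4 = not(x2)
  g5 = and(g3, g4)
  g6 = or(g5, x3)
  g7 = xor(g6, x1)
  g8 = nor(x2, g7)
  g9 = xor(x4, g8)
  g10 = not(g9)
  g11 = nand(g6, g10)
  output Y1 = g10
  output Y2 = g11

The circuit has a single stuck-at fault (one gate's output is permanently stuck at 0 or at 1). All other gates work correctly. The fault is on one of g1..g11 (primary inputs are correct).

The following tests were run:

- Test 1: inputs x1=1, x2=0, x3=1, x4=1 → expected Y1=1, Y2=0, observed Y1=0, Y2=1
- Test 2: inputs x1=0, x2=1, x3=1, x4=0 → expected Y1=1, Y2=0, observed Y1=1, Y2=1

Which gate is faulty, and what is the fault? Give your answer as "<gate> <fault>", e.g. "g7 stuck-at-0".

Fault-free values for test 1 (x1=1, x2=0, x3=1, x4=1): g1=0, g2=1, g3=0, g4=1, g5=0, g6=1, g7=0, g8=1, g9=0, g10=1, g11=0, giving Y1=1, Y2=0. Observed Y1=0, Y2=1.
Test 1: faults giving observed Y1=0, Y2=1 are {g6 stuck-at-0, g7 stuck-at-1, g8 stuck-at-0, g9 stuck-at-1, g10 stuck-at-0}.
Test 2 (x1=0, x2=1, x3=1, x4=0): fault-free g1=0, g2=0, g3=1, g4=0, g5=0, g6=1, g7=1, g8=0, g9=0, g10=1, g11=0 → Y1=1, Y2=0; observed Y1=1, Y2=1. Eliminates g7 stuck-at-1, g8 stuck-at-0, g9 stuck-at-1, g10 stuck-at-0.
Only g6 stuck-at-0 is consistent with every test.

g6 stuck-at-0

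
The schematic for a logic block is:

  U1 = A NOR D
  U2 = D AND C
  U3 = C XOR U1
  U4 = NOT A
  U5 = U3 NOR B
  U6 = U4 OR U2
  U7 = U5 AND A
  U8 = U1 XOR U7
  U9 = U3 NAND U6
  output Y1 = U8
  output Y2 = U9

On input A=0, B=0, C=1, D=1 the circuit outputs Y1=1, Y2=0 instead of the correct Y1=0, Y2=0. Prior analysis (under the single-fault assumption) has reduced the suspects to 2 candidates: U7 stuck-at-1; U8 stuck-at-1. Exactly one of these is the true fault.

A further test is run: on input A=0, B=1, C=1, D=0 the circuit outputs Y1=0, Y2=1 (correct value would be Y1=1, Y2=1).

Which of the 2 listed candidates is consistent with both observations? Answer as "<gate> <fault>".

U7 stuck-at-1

Evaluate each candidate on input A=0, B=1, C=1, D=0:
  U7 stuck-at-1: U1=1, U2=0, U3=0, U4=1, U5=0, U6=1, U7=1 [stuck-at-1], U8=0, U9=1 → Y1=0, Y2=1 — matches
  U8 stuck-at-1: U1=1, U2=0, U3=0, U4=1, U5=0, U6=1, U7=0, U8=1 [stuck-at-1], U9=1 → Y1=1, Y2=1 — eliminated
Only U7 stuck-at-1 reproduces the observed Y1=0, Y2=1.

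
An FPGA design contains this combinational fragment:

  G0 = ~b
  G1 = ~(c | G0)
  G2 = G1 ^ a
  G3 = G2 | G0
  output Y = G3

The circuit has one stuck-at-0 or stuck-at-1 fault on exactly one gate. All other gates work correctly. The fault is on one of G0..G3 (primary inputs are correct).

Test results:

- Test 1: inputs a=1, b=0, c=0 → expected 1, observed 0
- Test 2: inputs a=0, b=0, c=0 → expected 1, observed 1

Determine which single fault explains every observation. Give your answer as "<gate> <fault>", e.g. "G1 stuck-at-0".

G0 stuck-at-0

Fault-free values for test 1 (a=1, b=0, c=0): G0=1, G1=0, G2=1, G3=1, giving Y=1. Observed 0.
Test 1: faults giving observed 0 are {G0 stuck-at-0, G3 stuck-at-0}.
Test 2 (a=0, b=0, c=0): fault-free G0=1, G1=0, G2=0, G3=1 → 1; observed 1. Eliminates G3 stuck-at-0.
Only G0 stuck-at-0 is consistent with every test.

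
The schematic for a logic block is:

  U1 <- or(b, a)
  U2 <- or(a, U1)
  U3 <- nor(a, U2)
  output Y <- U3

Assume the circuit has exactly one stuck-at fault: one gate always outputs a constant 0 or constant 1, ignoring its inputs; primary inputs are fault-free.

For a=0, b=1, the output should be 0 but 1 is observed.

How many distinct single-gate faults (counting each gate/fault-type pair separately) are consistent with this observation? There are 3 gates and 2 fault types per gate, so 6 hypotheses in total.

Fault-free: U1=1, U2=1, U3=0 → 0. Observed 1.
  U1 stuck-at-0: output 1 ✓
  U1 stuck-at-1: output 0 ✗
  U2 stuck-at-0: output 1 ✓
  U2 stuck-at-1: output 0 ✗
  U3 stuck-at-0: output 0 ✗
  U3 stuck-at-1: output 1 ✓
Consistent faults: {U1 stuck-at-0, U2 stuck-at-0, U3 stuck-at-1} — 3 in all.

3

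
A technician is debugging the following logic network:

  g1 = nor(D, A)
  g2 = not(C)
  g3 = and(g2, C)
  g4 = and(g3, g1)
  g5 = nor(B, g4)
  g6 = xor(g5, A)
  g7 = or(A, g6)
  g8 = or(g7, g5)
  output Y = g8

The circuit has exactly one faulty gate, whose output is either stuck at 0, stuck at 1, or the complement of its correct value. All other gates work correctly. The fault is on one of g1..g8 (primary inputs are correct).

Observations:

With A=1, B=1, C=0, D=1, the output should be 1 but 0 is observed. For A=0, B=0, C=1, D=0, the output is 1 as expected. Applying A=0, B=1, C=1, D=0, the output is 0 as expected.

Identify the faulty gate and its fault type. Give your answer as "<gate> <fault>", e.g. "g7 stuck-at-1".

Fault-free values for test 1 (A=1, B=1, C=0, D=1): g1=0, g2=1, g3=0, g4=0, g5=0, g6=1, g7=1, g8=1, giving Y=1. Observed 0.
Test 1: faults giving observed 0 are {g7 stuck-at-0, g7 inverted output, g8 stuck-at-0, g8 inverted output}.
Test 2 (A=0, B=0, C=1, D=0): fault-free g1=1, g2=0, g3=0, g4=0, g5=1, g6=1, g7=1, g8=1 → 1; observed 1. Eliminates g8 stuck-at-0, g8 inverted output.
Test 3 (A=0, B=1, C=1, D=0): fault-free g1=1, g2=0, g3=0, g4=0, g5=0, g6=0, g7=0, g8=0 → 0; observed 0. Eliminates g7 inverted output.
Only g7 stuck-at-0 is consistent with every test.

g7 stuck-at-0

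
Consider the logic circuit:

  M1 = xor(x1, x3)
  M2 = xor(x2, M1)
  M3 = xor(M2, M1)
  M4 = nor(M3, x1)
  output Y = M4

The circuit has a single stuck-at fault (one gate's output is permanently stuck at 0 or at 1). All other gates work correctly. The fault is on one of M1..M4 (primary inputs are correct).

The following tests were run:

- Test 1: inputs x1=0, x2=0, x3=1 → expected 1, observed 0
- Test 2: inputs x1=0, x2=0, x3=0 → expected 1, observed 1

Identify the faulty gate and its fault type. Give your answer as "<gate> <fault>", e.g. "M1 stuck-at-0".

M2 stuck-at-0

Fault-free values for test 1 (x1=0, x2=0, x3=1): M1=1, M2=1, M3=0, M4=1, giving Y=1. Observed 0.
Test 1: faults giving observed 0 are {M2 stuck-at-0, M3 stuck-at-1, M4 stuck-at-0}.
Test 2 (x1=0, x2=0, x3=0): fault-free M1=0, M2=0, M3=0, M4=1 → 1; observed 1. Eliminates M3 stuck-at-1, M4 stuck-at-0.
Only M2 stuck-at-0 is consistent with every test.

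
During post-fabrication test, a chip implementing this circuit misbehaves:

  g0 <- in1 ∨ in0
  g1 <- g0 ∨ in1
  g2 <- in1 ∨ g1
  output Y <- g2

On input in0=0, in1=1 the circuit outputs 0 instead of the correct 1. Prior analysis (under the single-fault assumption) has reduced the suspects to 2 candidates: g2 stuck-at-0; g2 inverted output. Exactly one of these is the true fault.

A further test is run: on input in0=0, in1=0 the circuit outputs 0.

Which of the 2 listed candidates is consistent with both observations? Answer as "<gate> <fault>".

Evaluate each candidate on input in0=0, in1=0:
  g2 stuck-at-0: g0=0, g1=0, g2=0 [stuck-at-0] → 0 — matches
  g2 inverted output: g0=0, g1=0, g2=1 [inverted output] → 1 — eliminated
Only g2 stuck-at-0 reproduces the observed 0.

g2 stuck-at-0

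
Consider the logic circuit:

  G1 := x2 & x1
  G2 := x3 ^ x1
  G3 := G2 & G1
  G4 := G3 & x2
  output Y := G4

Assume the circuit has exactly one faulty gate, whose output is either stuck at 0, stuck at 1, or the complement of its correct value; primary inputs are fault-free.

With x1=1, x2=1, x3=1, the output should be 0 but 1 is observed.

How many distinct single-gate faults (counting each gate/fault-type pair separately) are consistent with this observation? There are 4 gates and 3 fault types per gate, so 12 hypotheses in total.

6

Fault-free: G1=1, G2=0, G3=0, G4=0 → 0. Observed 1.
  G1 stuck-at-0: output 0 ✗
  G1 stuck-at-1: output 0 ✗
  G1 inverted output: output 0 ✗
  G2 stuck-at-0: output 0 ✗
  G2 stuck-at-1: output 1 ✓
  G2 inverted output: output 1 ✓
  G3 stuck-at-0: output 0 ✗
  G3 stuck-at-1: output 1 ✓
  G3 inverted output: output 1 ✓
  G4 stuck-at-0: output 0 ✗
  G4 stuck-at-1: output 1 ✓
  G4 inverted output: output 1 ✓
Consistent faults: {G2 stuck-at-1, G2 inverted output, G3 stuck-at-1, G3 inverted output, G4 stuck-at-1, G4 inverted output} — 6 in all.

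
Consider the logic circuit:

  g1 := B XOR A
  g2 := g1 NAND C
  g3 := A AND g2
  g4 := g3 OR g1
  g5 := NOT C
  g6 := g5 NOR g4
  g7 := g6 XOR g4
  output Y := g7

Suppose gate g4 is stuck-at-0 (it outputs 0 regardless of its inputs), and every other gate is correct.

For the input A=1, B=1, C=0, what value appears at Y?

0

Propagate with g4 forced: g1=0, g2=1, g3=1, g4=0 [stuck-at-0], g5=1, g6=0, g7=0.
So Y = 0. (Without the fault it would be 1.)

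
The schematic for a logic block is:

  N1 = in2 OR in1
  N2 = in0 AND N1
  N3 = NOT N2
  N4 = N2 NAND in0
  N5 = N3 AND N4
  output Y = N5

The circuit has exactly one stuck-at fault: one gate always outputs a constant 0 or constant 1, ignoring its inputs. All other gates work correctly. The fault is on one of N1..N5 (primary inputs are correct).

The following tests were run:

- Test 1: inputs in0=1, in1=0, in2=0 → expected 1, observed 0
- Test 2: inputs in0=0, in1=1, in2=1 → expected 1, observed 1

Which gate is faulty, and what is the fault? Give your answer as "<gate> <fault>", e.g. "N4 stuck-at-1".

N1 stuck-at-1

Fault-free values for test 1 (in0=1, in1=0, in2=0): N1=0, N2=0, N3=1, N4=1, N5=1, giving Y=1. Observed 0.
Test 1: faults giving observed 0 are {N1 stuck-at-1, N2 stuck-at-1, N3 stuck-at-0, N4 stuck-at-0, N5 stuck-at-0}.
Test 2 (in0=0, in1=1, in2=1): fault-free N1=1, N2=0, N3=1, N4=1, N5=1 → 1; observed 1. Eliminates N2 stuck-at-1, N3 stuck-at-0, N4 stuck-at-0, N5 stuck-at-0.
Only N1 stuck-at-1 is consistent with every test.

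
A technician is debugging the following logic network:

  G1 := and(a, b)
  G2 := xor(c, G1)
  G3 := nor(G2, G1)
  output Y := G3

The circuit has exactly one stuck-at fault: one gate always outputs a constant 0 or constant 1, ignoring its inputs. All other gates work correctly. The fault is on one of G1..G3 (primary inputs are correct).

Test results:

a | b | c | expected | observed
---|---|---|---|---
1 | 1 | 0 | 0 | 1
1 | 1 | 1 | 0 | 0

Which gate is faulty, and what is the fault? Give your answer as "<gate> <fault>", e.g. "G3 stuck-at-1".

Fault-free values for test 1 (a=1, b=1, c=0): G1=1, G2=1, G3=0, giving Y=0. Observed 1.
Test 1: faults giving observed 1 are {G1 stuck-at-0, G3 stuck-at-1}.
Test 2 (a=1, b=1, c=1): fault-free G1=1, G2=0, G3=0 → 0; observed 0. Eliminates G3 stuck-at-1.
Only G1 stuck-at-0 is consistent with every test.

G1 stuck-at-0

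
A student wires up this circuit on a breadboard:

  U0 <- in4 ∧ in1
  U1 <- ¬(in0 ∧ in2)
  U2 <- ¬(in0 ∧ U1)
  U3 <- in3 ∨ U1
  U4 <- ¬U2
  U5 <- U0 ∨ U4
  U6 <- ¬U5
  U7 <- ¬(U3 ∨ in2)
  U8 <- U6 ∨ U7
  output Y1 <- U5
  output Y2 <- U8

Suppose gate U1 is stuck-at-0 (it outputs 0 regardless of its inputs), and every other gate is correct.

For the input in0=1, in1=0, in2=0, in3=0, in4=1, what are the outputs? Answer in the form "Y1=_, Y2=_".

Y1=0, Y2=1

Propagate with U1 forced: U0=0, U1=0 [stuck-at-0], U2=1, U3=0, U4=0, U5=0, U6=1, U7=1, U8=1.
So the outputs are Y1=0, Y2=1. (Without the fault they would be Y1=1, Y2=0.)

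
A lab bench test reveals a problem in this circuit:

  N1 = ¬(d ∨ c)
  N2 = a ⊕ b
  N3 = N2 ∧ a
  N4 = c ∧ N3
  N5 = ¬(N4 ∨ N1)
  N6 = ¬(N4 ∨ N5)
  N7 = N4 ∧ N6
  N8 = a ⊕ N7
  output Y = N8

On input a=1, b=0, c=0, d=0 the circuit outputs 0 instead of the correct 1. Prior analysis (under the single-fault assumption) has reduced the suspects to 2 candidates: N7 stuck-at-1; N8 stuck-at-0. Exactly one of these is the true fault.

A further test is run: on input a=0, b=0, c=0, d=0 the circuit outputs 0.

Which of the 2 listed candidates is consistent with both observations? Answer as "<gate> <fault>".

N8 stuck-at-0

Evaluate each candidate on input a=0, b=0, c=0, d=0:
  N7 stuck-at-1: N1=1, N2=0, N3=0, N4=0, N5=0, N6=1, N7=1 [stuck-at-1], N8=1 → 1 — eliminated
  N8 stuck-at-0: N1=1, N2=0, N3=0, N4=0, N5=0, N6=1, N7=0, N8=0 [stuck-at-0] → 0 — matches
Only N8 stuck-at-0 reproduces the observed 0.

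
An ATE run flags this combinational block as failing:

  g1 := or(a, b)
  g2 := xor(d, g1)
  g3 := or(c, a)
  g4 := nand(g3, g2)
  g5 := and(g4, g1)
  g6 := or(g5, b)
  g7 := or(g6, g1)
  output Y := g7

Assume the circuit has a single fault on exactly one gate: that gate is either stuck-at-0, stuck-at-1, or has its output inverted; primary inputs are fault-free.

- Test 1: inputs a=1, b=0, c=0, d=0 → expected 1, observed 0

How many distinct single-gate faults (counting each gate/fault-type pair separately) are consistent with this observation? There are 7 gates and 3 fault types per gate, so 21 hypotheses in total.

4

Fault-free: g1=1, g2=1, g3=1, g4=0, g5=0, g6=0, g7=1 → 1. Observed 0.
  g1: stuck-at-0, inverted output ✓; others ✗
  g2: none of the 3 fault types match ✗
  g3: none of the 3 fault types match ✗
  g4: none of the 3 fault types match ✗
  g5: none of the 3 fault types match ✗
  g6: none of the 3 fault types match ✗
  g7: stuck-at-0, inverted output ✓; others ✗
Consistent faults: {g1 stuck-at-0, g1 inverted output, g7 stuck-at-0, g7 inverted output} — 4 in all.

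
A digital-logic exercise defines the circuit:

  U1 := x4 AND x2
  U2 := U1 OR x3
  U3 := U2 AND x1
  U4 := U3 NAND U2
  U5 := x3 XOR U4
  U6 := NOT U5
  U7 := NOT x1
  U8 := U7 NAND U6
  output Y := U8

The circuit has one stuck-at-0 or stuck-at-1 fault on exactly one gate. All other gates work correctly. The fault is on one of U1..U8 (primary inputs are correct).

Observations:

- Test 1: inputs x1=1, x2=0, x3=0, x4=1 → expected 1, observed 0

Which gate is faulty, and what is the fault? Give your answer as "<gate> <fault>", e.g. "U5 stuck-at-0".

Fault-free values for test 1 (x1=1, x2=0, x3=0, x4=1): U1=0, U2=0, U3=0, U4=1, U5=1, U6=0, U7=0, U8=1, giving Y=1. Observed 0.
Test 1: faults giving observed 0 are {U8 stuck-at-0}.
Only U8 stuck-at-0 is consistent with every test.

U8 stuck-at-0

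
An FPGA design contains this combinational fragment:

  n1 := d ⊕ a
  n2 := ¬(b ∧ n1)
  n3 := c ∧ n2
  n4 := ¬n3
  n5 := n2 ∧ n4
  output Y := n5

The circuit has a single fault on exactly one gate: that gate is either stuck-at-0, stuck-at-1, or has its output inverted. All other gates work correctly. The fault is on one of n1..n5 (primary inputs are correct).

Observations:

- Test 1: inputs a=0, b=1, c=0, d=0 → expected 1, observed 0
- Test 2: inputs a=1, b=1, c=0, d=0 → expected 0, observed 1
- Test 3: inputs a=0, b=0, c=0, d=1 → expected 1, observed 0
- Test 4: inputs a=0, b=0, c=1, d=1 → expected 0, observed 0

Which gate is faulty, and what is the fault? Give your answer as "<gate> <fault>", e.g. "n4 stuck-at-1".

n2 inverted output

Fault-free values for test 1 (a=0, b=1, c=0, d=0): n1=0, n2=1, n3=0, n4=1, n5=1, giving Y=1. Observed 0.
Test 1: faults giving observed 0 are {n1 stuck-at-1, n1 inverted output, n2 stuck-at-0, n2 inverted output, n3 stuck-at-1, n3 inverted output, n4 stuck-at-0, n4 inverted output, n5 stuck-at-0, n5 inverted output}.
Test 2 (a=1, b=1, c=0, d=0): fault-free n1=1, n2=0, n3=0, n4=1, n5=0 → 0; observed 1. Eliminates n1 stuck-at-1, n2 stuck-at-0, n3 stuck-at-1, n3 inverted output, n4 stuck-at-0, n4 inverted output, n5 stuck-at-0.
Test 3 (a=0, b=0, c=0, d=1): fault-free n1=1, n2=1, n3=0, n4=1, n5=1 → 1; observed 0. Eliminates n1 inverted output.
Test 4 (a=0, b=0, c=1, d=1): fault-free n1=1, n2=1, n3=1, n4=0, n5=0 → 0; observed 0. Eliminates n5 inverted output.
Only n2 inverted output is consistent with every test.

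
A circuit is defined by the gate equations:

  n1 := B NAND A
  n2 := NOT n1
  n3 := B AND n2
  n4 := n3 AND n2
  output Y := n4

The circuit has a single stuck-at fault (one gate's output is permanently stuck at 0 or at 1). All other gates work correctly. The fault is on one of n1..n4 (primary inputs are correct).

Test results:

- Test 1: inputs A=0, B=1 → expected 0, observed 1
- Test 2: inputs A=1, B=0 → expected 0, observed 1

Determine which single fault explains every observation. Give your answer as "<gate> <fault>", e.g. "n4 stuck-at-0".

Fault-free values for test 1 (A=0, B=1): n1=1, n2=0, n3=0, n4=0, giving Y=0. Observed 1.
Test 1: faults giving observed 1 are {n1 stuck-at-0, n2 stuck-at-1, n4 stuck-at-1}.
Test 2 (A=1, B=0): fault-free n1=1, n2=0, n3=0, n4=0 → 0; observed 1. Eliminates n1 stuck-at-0, n2 stuck-at-1.
Only n4 stuck-at-1 is consistent with every test.

n4 stuck-at-1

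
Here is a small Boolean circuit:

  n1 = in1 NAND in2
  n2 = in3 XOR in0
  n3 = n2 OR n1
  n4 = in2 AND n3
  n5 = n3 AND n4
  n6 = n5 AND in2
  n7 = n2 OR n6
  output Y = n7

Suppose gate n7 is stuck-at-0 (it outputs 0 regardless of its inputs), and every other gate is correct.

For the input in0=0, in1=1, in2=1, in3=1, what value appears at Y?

0

Propagate with n7 forced: n1=0, n2=1, n3=1, n4=1, n5=1, n6=1, n7=0 [stuck-at-0].
So Y = 0. (Without the fault it would be 1.)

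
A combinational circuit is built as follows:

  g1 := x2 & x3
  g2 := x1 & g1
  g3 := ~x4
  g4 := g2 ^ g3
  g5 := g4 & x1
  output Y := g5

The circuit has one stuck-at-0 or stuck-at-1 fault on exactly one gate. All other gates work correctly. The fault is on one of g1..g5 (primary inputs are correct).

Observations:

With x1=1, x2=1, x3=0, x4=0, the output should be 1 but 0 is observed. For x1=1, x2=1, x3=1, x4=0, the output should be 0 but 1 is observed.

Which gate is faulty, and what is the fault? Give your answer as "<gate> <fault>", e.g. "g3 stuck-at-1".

g3 stuck-at-0

Fault-free values for test 1 (x1=1, x2=1, x3=0, x4=0): g1=0, g2=0, g3=1, g4=1, g5=1, giving Y=1. Observed 0.
Test 1: faults giving observed 0 are {g1 stuck-at-1, g2 stuck-at-1, g3 stuck-at-0, g4 stuck-at-0, g5 stuck-at-0}.
Test 2 (x1=1, x2=1, x3=1, x4=0): fault-free g1=1, g2=1, g3=1, g4=0, g5=0 → 0; observed 1. Eliminates g1 stuck-at-1, g2 stuck-at-1, g4 stuck-at-0, g5 stuck-at-0.
Only g3 stuck-at-0 is consistent with every test.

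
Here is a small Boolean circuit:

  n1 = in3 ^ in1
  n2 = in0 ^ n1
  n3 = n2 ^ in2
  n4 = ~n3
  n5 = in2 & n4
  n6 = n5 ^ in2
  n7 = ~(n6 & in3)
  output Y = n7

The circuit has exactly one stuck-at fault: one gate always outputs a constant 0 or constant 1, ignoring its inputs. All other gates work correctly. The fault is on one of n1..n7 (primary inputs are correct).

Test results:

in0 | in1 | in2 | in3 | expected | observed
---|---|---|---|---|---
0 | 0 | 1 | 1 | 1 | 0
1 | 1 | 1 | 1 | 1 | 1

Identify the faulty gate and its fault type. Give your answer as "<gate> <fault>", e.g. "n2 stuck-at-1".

Fault-free values for test 1 (in0=0, in1=0, in2=1, in3=1): n1=1, n2=1, n3=0, n4=1, n5=1, n6=0, n7=1, giving Y=1. Observed 0.
Test 1: faults giving observed 0 are {n1 stuck-at-0, n2 stuck-at-0, n3 stuck-at-1, n4 stuck-at-0, n5 stuck-at-0, n6 stuck-at-1, n7 stuck-at-0}.
Test 2 (in0=1, in1=1, in2=1, in3=1): fault-free n1=0, n2=1, n3=0, n4=1, n5=1, n6=0, n7=1 → 1; observed 1. Eliminates n2 stuck-at-0, n3 stuck-at-1, n4 stuck-at-0, n5 stuck-at-0, n6 stuck-at-1, n7 stuck-at-0.
Only n1 stuck-at-0 is consistent with every test.

n1 stuck-at-0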